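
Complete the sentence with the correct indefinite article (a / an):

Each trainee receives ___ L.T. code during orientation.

The indefinite article is chosen by the initial *sound* of the following word, not its spelling.
The initialism *L.T.* is read letter by letter; the first letter, L, is pronounced /ɛl/, which begins with a vowel sound.
So the article is *an*: Each trainee receives an L.T. code during orientation.

an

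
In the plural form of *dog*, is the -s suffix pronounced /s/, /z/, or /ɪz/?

The stem *dog* ends in a voiced non-sibilant sound.
The plural suffix surfaces as /ɪz/ after sibilants, /s/ after other voiceless consonants, and /z/ after other voiced sounds.
So the plural -s on *dog* is pronounced /z/.

/z/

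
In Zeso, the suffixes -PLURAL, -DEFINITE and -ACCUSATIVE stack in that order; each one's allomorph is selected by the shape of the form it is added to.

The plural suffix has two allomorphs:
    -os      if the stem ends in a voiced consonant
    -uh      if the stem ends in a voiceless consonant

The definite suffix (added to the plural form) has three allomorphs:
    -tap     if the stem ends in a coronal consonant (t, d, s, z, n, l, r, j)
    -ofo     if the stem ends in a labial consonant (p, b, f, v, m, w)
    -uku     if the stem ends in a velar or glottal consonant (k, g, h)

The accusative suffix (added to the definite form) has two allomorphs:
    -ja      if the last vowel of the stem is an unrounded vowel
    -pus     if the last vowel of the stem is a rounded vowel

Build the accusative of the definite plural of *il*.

ilostapja

*il* — final consonant /l/ (voiced) → -os → *ilos*.
The plural form *ilos* — final consonant /s/ (coronal) → -tap → *ilostap*.
The definite form *ilostap* — last vowel /a/ (an unrounded vowel) → -ja → *ilostapja*.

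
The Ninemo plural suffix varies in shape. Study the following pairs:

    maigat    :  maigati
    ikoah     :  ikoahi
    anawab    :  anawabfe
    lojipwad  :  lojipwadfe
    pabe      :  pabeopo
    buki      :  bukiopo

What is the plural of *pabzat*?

The suffix is conditioned by the final sound: -i when the stem ends in a voiceless consonant (*maigat*, *ikoah*); -fe when the stem ends in a voiced consonant (*anawab*, *lojipwad*); -opo when the stem ends in a vowel (*pabe*, *buki*).
Since the final sound of *pabzat* is /t/ (a voiceless consonant), it takes -i, giving *pabzati*.

pabzati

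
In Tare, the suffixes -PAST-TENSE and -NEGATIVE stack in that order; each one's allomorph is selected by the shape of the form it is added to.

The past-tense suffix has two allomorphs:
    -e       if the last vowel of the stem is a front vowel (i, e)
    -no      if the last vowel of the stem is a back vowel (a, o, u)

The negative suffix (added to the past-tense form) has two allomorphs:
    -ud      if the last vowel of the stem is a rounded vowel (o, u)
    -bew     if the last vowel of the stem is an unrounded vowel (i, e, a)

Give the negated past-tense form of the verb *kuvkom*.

*kuvkom*: last vowel = /o/, a back vowel → -no → *kuvkomno*.
The last vowel of the past-tense form *kuvkomno* is /o/, which is a rounded vowel, so the negative suffix is -ud, giving *kuvkomnoud*.

kuvkomnoud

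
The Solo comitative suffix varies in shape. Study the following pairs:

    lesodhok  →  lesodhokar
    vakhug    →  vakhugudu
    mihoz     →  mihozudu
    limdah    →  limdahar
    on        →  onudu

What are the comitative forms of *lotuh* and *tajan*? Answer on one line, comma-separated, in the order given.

lotuhar, tajanudu

The suffix is conditioned by the final consonant: -ar when the stem ends in a voiceless consonant (*lesodhok*, *limdah*); -udu when the stem ends in a voiced consonant (*vakhug*, *mihoz*, *on*).
*lotuh* — final consonant /h/ (voiceless) → -ar → *lotuhar*.
*tajan* — final consonant /n/ (voiced) → -udu → *tajanudu*.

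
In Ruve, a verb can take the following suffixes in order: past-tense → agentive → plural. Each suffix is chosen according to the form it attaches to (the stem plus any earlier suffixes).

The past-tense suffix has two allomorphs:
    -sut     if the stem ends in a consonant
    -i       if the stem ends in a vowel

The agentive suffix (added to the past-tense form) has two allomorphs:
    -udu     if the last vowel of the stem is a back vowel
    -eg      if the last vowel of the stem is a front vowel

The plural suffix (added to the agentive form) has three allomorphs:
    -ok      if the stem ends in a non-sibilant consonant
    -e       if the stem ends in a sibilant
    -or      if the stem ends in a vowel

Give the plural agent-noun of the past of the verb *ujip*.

*ujip*: final sound = /p/, a consonant → -sut → *ujipsut*.
The last vowel of the past-tense form *ujipsut* is /u/, which is a back vowel, so the agentive suffix is -udu, giving *ujipsutudu*.
Since the final sound of the agentive form *ujipsutudu* is /u/ (a vowel), it takes -or, giving *ujipsutuduor*.

ujipsutuduor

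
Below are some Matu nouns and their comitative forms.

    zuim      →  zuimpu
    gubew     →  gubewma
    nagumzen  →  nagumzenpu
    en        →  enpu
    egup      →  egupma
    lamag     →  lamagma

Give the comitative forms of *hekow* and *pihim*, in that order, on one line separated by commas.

hekowma, pihimpu

Looking at the final consonant of each stem: -pu when the stem ends in a nasal (*zuim*, *nagumzen*, *en*); -ma when the stem ends in a non-nasal consonant (*gubew*, *egup*, *lamag*).
Since the final consonant of *hekow* is /w/ (non-nasal), it takes -ma, giving *hekowma*.
Since the final consonant of *pihim* is /m/ (a nasal), it takes -pu, giving *pihimpu*.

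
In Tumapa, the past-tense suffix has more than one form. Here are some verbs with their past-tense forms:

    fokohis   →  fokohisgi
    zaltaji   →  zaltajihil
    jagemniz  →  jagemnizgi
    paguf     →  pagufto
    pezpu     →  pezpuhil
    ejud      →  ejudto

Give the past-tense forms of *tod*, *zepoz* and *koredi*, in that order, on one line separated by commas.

todto, zepozgi, koredihil

The alternation tracks the final sound of the stem — -gi when the stem ends in a sibilant (*fokohis*, *jagemniz*); -to when the stem ends in a non-sibilant consonant (*paguf*, *ejud*); -hil when the stem ends in a vowel (*zaltaji*, *pezpu*).
The final sound of *tod* is /d/, which is a non-sibilant consonant, so the suffix is -to, giving *todto*.
Since the final sound of *zepoz* is /z/ (a sibilant), it takes -gi, giving *zepozgi*.
*koredi*: final sound = /i/, a vowel → -hil → *koredihil*.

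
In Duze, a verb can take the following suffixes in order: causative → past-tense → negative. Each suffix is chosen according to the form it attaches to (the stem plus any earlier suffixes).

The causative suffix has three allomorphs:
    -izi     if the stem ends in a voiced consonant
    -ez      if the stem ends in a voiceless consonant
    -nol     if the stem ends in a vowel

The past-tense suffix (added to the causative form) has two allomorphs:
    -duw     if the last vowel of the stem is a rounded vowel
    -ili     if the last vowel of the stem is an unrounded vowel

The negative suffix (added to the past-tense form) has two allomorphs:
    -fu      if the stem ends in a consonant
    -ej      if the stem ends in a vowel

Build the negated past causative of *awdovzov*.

The final sound of *awdovzov* is /v/, which is a voiced consonant, so the causative suffix is -izi, giving *awdovzovizi*.
The last vowel of the causative form *awdovzovizi* is /i/, which is an unrounded vowel, so the past-tense suffix is -ili, giving *awdovzoviziili*.
The past-tense form *awdovzoviziili* — final sound /i/ (a vowel) → -ej → *awdovzoviziiliej*.

awdovzoviziiliej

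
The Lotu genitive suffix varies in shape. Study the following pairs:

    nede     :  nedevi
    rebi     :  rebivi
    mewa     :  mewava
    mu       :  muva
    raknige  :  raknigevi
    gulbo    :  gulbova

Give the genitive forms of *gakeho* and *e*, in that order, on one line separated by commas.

The alternation tracks the last vowel of the stem — -vi when the last vowel of the stem is a front vowel (*nede*, *rebi*, *raknige*); -va when the last vowel of the stem is a back vowel (*mewa*, *mu*, *gulbo*).
The last vowel of *gakeho* is /o/, which is a back vowel, so the suffix is -va, giving *gakehova*.
The last vowel of *e* is /e/, which is a front vowel, so the suffix is -vi, giving *evi*.

gakehova, evi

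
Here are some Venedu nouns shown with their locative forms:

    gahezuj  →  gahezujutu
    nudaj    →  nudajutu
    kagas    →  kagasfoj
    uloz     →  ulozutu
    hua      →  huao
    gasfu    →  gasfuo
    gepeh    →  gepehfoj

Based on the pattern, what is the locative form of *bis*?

The pattern is voicing of the final sound: -foj when the stem ends in a voiceless consonant (*kagas*, *gepeh*); -utu when the stem ends in a voiced consonant (*gahezuj*, *nudaj*, *uloz*); -o when the stem ends in a vowel (*hua*, *gasfu*).
Since the final sound of *bis* is /s/ (a voiceless consonant), it takes -foj, giving *bisfoj*.

bisfoj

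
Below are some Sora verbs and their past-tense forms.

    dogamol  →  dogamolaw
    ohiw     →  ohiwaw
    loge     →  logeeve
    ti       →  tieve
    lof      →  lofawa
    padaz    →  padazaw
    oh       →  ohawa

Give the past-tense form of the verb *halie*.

The alternation tracks the final sound of the stem — -awa when the stem ends in a voiceless consonant (*lof*, *oh*); -aw when the stem ends in a voiced consonant (*dogamol*, *ohiw*, *padaz*); -eve when the stem ends in a vowel (*loge*, *ti*).
*halie* — final sound /e/ (a vowel) → -eve → *halieeve*.

halieeve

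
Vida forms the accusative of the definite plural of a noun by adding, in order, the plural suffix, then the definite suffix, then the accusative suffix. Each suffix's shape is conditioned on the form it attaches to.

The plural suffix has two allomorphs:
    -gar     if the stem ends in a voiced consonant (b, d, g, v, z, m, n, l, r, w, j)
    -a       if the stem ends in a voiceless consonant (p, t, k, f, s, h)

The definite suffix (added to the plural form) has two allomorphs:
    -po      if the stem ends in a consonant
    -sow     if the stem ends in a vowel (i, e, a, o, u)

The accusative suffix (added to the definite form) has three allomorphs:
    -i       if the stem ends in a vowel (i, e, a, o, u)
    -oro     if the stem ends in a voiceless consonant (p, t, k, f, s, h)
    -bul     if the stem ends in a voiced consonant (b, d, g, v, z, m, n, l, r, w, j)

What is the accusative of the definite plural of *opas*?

opasasowbul

*opas* — final consonant /s/ (voiceless) → -a → *opasa*.
Since the final sound of the plural form *opasa* is /a/ (a vowel), it takes -sow, giving *opasasow*.
Since the final sound of the definite form *opasasow* is /w/ (a voiced consonant), it takes -bul, giving *opasasowbul*.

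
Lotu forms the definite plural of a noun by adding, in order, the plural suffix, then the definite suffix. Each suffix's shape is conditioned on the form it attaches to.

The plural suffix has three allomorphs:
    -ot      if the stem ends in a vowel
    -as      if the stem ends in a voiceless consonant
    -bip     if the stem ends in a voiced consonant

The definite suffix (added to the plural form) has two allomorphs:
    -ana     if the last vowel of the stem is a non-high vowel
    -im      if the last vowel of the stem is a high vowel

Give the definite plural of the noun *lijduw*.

lijduwbipim

The final sound of *lijduw* is /w/, which is a voiced consonant, so the plural suffix is -bip, giving *lijduwbip*.
Since the last vowel of the plural form *lijduwbip* is /i/ (a high vowel), it takes -im, giving *lijduwbipim*.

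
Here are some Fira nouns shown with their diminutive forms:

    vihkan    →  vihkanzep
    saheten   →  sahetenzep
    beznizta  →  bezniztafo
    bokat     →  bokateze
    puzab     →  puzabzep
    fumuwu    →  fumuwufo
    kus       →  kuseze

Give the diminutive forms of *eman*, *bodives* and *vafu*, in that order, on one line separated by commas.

emanzep, bodiveseze, vafufo

The suffix is conditioned by the final sound: -eze when the stem ends in a voiceless consonant (*bokat*, *kus*); -zep when the stem ends in a voiced consonant (*vihkan*, *saheten*, *puzab*); -fo when the stem ends in a vowel (*beznizta*, *fumuwu*).
*eman* — final sound /n/ (a voiced consonant) → -zep → *emanzep*.
*bodives* — final sound /s/ (a voiceless consonant) → -eze → *bodiveseze*.
Since the final sound of *vafu* is /u/ (a vowel), it takes -fo, giving *vafufo*.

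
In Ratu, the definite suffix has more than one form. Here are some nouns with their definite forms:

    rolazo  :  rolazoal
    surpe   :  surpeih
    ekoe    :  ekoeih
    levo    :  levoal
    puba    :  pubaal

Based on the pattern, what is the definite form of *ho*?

The pattern is front/back vowel harmony: -ih when the last vowel of the stem is a front vowel (*surpe*, *ekoe*); -al when the last vowel of the stem is a back vowel (*rolazo*, *levo*, *puba*).
*ho* — last vowel /o/ (a back vowel) → -al → *hoal*.

hoal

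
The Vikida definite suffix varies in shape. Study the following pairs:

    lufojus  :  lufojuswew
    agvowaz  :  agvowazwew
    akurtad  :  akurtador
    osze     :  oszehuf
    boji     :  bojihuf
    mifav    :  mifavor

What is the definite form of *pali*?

palihuf

The alternation tracks the final sound of the stem — -wew when the stem ends in a sibilant (*lufojus*, *agvowaz*); -or when the stem ends in a non-sibilant consonant (*akurtad*, *mifav*); -huf when the stem ends in a vowel (*osze*, *boji*).
Since the final sound of *pali* is /i/ (a vowel), it takes -huf, giving *palihuf*.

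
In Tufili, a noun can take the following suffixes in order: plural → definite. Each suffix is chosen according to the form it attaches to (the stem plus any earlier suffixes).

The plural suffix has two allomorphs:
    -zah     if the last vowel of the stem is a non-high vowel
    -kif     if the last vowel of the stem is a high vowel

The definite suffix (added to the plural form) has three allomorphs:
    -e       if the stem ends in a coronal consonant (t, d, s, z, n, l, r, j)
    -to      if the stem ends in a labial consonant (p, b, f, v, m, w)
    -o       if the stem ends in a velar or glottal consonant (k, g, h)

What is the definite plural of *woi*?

*woi*: last vowel = /i/, a high vowel → -kif → *woikif*.
Since the final consonant of the plural form *woikif* is /f/ (labial), it takes -to, giving *woikifto*.

woikifto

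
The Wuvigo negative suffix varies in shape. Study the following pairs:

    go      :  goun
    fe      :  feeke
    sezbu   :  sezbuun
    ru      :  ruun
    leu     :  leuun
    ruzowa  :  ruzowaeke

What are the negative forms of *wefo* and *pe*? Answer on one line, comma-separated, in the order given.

wefoun, peeke

The suffix is conditioned by the last vowel: -un when the last vowel of the stem is a rounded vowel (*go*, *sezbu*, *ru*, *leu*); -eke when the last vowel of the stem is an unrounded vowel (*fe*, *ruzowa*).
The last vowel of *wefo* is /o/, which is a rounded vowel, so the suffix is -un, giving *wefoun*.
*pe* — last vowel /e/ (an unrounded vowel) → -eke → *peeke*.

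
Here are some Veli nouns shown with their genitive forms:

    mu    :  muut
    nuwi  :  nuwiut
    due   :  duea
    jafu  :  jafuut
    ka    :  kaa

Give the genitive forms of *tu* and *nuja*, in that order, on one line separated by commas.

tuut, nujaa

The suffix is conditioned by the last vowel: -ut when the last vowel of the stem is a high vowel (*mu*, *nuwi*, *jafu*); -a when the last vowel of the stem is a non-high vowel (*due*, *ka*).
*tu*: last vowel = /u/, a high vowel → -ut → *tuut*.
The last vowel of *nuja* is /a/, which is a non-high vowel, so the suffix is -a, giving *nujaa*.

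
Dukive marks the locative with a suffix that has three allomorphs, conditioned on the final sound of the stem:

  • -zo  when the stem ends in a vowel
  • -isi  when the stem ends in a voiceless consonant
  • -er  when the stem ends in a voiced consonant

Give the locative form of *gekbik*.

Since the final sound of *gekbik* is /k/ (a voiceless consonant), it takes -isi, giving *gekbikisi*.

gekbikisi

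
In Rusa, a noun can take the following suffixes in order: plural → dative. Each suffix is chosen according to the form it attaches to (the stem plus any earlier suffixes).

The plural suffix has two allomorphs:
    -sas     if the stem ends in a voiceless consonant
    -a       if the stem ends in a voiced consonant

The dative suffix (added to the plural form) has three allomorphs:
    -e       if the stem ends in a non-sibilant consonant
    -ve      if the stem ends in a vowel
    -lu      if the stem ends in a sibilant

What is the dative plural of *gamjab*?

The final consonant of *gamjab* is /b/, which is voiced, so the plural suffix is -a, giving *gamjaba*.
The final sound of the plural form *gamjaba* is /a/, which is a vowel, so the dative suffix is -ve, giving *gamjabave*.

gamjabave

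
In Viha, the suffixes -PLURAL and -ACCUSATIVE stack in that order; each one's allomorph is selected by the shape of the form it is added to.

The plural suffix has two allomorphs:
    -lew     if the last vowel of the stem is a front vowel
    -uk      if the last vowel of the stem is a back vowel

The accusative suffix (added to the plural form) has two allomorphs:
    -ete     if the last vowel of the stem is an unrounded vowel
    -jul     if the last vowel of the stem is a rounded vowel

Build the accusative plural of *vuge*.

Since the last vowel of *vuge* is /e/ (a front vowel), it takes -lew, giving *vugelew*.
Since the last vowel of the plural form *vugelew* is /e/ (an unrounded vowel), it takes -ete, giving *vugelewete*.

vugelewete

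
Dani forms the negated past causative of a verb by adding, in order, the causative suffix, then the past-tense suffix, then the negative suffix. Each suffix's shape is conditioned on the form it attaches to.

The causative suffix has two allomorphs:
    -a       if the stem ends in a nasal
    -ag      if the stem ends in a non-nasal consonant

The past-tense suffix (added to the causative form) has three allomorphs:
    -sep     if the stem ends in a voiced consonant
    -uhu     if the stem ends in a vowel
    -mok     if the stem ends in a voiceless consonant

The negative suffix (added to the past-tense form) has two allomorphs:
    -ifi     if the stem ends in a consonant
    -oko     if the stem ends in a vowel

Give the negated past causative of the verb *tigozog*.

*tigozog*: final consonant = /g/, non-nasal → -ag → *tigozogag*.
The causative form *tigozogag* — final sound /g/ (a voiced consonant) → -sep → *tigozogagsep*.
The past-tense form *tigozogagsep* — final sound /p/ (a consonant) → -ifi → *tigozogagsepifi*.

tigozogagsepifi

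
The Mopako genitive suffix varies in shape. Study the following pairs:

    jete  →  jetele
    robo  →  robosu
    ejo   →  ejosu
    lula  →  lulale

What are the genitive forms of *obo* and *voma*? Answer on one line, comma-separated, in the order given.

The suffix is conditioned by the last vowel: -su when the last vowel of the stem is a rounded vowel (*robo*, *ejo*); -le when the last vowel of the stem is an unrounded vowel (*jete*, *lula*).
*obo*: last vowel = /o/, a rounded vowel → -su → *obosu*.
*voma* — last vowel /a/ (an unrounded vowel) → -le → *vomale*.

obosu, vomale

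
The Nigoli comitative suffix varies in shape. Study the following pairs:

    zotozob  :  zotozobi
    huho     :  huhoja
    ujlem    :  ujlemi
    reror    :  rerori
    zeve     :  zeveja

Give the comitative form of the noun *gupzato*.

The suffix is conditioned by the final sound: -i when the stem ends in a consonant (*zotozob*, *ujlem*, *reror*); -ja when the stem ends in a vowel (*huho*, *zeve*).
*gupzato*: final sound = /o/, a vowel → -ja → *gupzatoja*.

gupzatoja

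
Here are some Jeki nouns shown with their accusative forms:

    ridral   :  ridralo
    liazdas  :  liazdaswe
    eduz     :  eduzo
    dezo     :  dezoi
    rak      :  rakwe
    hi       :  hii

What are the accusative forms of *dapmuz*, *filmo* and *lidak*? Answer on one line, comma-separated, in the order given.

The suffix is conditioned by the final sound: -we when the stem ends in a voiceless consonant (*liazdas*, *rak*); -o when the stem ends in a voiced consonant (*ridral*, *eduz*); -i when the stem ends in a vowel (*dezo*, *hi*).
The final sound of *dapmuz* is /z/, which is a voiced consonant, so the suffix is -o, giving *dapmuzo*.
Since the final sound of *filmo* is /o/ (a vowel), it takes -i, giving *filmoi*.
*lidak* — final sound /k/ (a voiceless consonant) → -we → *lidakwe*.

dapmuzo, filmoi, lidakwe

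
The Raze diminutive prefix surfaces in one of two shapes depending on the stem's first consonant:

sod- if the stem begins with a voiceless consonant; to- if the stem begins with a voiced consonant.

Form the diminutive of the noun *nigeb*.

*nigeb*: first consonant = /n/, voiced → to- → *tonigeb*.

tonigeb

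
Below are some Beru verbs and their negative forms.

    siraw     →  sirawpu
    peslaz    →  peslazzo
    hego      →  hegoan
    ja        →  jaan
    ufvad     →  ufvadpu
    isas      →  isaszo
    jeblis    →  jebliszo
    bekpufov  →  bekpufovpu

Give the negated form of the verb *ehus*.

The pattern is sibilance of the final sound: -zo when the stem ends in a sibilant (*peslaz*, *isas*, *jeblis*); -pu when the stem ends in a non-sibilant consonant (*siraw*, *ufvad*, *bekpufov*); -an when the stem ends in a vowel (*hego*, *ja*).
*ehus*: final sound = /s/, a sibilant → -zo → *ehuszo*.

ehuszo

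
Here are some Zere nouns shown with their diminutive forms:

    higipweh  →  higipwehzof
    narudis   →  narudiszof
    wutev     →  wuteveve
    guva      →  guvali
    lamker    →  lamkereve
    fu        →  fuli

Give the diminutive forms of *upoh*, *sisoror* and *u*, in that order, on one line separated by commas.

The alternation tracks the final sound of the stem — -zof when the stem ends in a voiceless consonant (*higipweh*, *narudis*); -eve when the stem ends in a voiced consonant (*wutev*, *lamker*); -li when the stem ends in a vowel (*guva*, *fu*).
The final sound of *upoh* is /h/, which is a voiceless consonant, so the suffix is -zof, giving *upohzof*.
Since the final sound of *sisoror* is /r/ (a voiced consonant), it takes -eve, giving *sisororeve*.
Since the final sound of *u* is /u/ (a vowel), it takes -li, giving *uli*.

upohzof, sisororeve, uli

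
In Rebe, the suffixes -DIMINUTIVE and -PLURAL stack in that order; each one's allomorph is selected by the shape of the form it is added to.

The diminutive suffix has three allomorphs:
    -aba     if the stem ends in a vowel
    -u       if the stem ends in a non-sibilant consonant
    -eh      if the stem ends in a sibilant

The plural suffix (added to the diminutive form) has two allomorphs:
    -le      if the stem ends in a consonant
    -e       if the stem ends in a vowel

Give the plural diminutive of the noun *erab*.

erabue

*erab*: final sound = /b/, a non-sibilant consonant → -u → *erabu*.
The diminutive form *erabu*: final sound = /u/, a vowel → -e → *erabue*.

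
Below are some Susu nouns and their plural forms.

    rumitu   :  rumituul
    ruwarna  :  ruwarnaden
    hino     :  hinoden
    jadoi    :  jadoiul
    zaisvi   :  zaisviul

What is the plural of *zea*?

zeaden

The suffix is conditioned by the last vowel: -ul when the last vowel of the stem is a high vowel (*rumitu*, *jadoi*, *zaisvi*); -den when the last vowel of the stem is a non-high vowel (*ruwarna*, *hino*).
Since the last vowel of *zea* is /a/ (a non-high vowel), it takes -den, giving *zeaden*.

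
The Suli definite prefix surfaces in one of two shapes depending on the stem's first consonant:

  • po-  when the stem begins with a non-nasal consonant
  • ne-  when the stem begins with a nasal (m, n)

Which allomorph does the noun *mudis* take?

*mudis*: first consonant = /m/, a nasal → ne-.

ne-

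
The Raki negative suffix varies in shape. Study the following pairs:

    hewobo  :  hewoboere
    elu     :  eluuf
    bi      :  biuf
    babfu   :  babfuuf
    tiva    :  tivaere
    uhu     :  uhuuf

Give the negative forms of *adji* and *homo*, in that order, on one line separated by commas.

The suffix is conditioned by the last vowel: -uf when the last vowel of the stem is a high vowel (*elu*, *bi*, *babfu*, *uhu*); -ere when the last vowel of the stem is a non-high vowel (*hewobo*, *tiva*).
The last vowel of *adji* is /i/, which is a high vowel, so the suffix is -uf, giving *adjiuf*.
*homo*: last vowel = /o/, a non-high vowel → -ere → *homoere*.

adjiuf, homoere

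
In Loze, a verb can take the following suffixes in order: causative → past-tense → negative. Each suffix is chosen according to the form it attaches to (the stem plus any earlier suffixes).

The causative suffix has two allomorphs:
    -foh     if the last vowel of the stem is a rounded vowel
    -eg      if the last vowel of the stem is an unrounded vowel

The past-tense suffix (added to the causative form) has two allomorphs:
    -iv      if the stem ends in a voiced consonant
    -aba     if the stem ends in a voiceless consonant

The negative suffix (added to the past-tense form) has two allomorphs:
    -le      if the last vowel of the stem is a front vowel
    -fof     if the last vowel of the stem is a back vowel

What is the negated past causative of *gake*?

gakeegivle

*gake*: last vowel = /e/, an unrounded vowel → -eg → *gakeeg*.
The causative form *gakeeg*: final consonant = /g/, voiced → -iv → *gakeegiv*.
The past-tense form *gakeegiv* — last vowel /i/ (a front vowel) → -le → *gakeegivle*.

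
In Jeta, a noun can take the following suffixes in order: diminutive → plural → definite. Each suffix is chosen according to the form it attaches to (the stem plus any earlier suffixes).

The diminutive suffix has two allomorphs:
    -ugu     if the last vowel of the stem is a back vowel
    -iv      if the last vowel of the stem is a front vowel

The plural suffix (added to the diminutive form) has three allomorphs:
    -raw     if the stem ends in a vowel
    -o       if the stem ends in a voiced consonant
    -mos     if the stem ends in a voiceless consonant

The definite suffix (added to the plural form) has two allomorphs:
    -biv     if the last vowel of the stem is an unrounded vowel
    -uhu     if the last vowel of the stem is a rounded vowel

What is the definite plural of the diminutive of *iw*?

iwivouhu

*iw* — last vowel /i/ (a front vowel) → -iv → *iwiv*.
The final sound of the diminutive form *iwiv* is /v/, which is a voiced consonant, so the plural suffix is -o, giving *iwivo*.
The plural form *iwivo*: last vowel = /o/, a rounded vowel → -uhu → *iwivouhu*.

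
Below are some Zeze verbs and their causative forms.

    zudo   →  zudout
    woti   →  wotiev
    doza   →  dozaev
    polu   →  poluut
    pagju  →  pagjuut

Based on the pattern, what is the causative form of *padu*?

The suffix is conditioned by the last vowel: -ut when the last vowel of the stem is a rounded vowel (*zudo*, *polu*, *pagju*); -ev when the last vowel of the stem is an unrounded vowel (*woti*, *doza*).
The last vowel of *padu* is /u/, which is a rounded vowel, so the suffix is -ut, giving *paduut*.

paduut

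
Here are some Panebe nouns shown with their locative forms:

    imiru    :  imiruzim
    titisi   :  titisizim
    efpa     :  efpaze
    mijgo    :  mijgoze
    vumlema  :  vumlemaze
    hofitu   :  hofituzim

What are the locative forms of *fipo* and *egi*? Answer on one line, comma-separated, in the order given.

fipoze, egizim

The suffix is conditioned by the last vowel: -zim when the last vowel of the stem is a high vowel (*imiru*, *titisi*, *hofitu*); -ze when the last vowel of the stem is a non-high vowel (*efpa*, *mijgo*, *vumlema*).
The last vowel of *fipo* is /o/, which is a non-high vowel, so the suffix is -ze, giving *fipoze*.
*egi*: last vowel = /i/, a high vowel → -zim → *egizim*.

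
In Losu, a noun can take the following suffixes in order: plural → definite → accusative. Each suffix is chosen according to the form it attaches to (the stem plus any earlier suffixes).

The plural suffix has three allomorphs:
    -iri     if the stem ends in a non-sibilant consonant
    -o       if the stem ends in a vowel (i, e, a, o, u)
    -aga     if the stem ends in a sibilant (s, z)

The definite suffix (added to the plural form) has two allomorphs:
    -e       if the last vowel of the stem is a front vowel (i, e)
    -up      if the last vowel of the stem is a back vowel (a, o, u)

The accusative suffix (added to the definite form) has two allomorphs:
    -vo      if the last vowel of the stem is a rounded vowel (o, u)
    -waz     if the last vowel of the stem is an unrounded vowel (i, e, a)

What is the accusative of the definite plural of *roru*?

*roru*: final sound = /u/, a vowel → -o → *roruo*.
The plural form *roruo*: last vowel = /o/, a back vowel → -up → *roruoup*.
The definite form *roruoup*: last vowel = /u/, a rounded vowel → -vo → *roruoupvo*.

roruoupvo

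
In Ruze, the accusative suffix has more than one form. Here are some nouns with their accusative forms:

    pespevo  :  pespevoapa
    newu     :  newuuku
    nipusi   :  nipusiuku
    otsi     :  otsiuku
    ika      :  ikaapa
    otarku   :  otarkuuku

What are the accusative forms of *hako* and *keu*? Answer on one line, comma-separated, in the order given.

The pattern is height harmony: -uku when the last vowel of the stem is a high vowel (*newu*, *nipusi*, *otsi*, *otarku*); -apa when the last vowel of the stem is a non-high vowel (*pespevo*, *ika*).
The last vowel of *hako* is /o/, which is a non-high vowel, so the suffix is -apa, giving *hakoapa*.
Since the last vowel of *keu* is /u/ (a high vowel), it takes -uku, giving *keuuku*.

hakoapa, keuuku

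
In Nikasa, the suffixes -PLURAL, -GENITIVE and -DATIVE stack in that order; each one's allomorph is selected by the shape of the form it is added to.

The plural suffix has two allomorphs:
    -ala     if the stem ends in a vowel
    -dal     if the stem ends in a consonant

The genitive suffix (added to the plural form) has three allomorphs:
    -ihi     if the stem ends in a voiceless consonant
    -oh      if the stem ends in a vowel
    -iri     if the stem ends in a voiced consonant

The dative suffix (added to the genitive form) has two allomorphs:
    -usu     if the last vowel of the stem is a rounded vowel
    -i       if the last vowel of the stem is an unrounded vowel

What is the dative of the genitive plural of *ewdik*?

*ewdik*: final sound = /k/, a consonant → -dal → *ewdikdal*.
The plural form *ewdikdal*: final sound = /l/, a voiced consonant → -iri → *ewdikdaliri*.
The genitive form *ewdikdaliri* — last vowel /i/ (an unrounded vowel) → -i → *ewdikdalirii*.

ewdikdalirii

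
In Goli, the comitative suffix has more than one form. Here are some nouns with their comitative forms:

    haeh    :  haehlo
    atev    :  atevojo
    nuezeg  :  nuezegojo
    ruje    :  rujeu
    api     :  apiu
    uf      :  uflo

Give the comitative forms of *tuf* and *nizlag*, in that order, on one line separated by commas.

Looking at the final sound of each stem: -lo when the stem ends in a voiceless consonant (*haeh*, *uf*); -ojo when the stem ends in a voiced consonant (*atev*, *nuezeg*); -u when the stem ends in a vowel (*ruje*, *api*).
Since the final sound of *tuf* is /f/ (a voiceless consonant), it takes -lo, giving *tuflo*.
*nizlag* — final sound /g/ (a voiced consonant) → -ojo → *nizlagojo*.

tuflo, nizlagojo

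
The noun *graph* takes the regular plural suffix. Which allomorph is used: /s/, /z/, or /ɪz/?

The stem *graph* ends in a voiceless non-sibilant consonant.
The plural suffix surfaces as /ɪz/ after sibilants, /s/ after other voiceless consonants, and /z/ after other voiced sounds.
So the plural -s on *graph* is pronounced /s/.

/s/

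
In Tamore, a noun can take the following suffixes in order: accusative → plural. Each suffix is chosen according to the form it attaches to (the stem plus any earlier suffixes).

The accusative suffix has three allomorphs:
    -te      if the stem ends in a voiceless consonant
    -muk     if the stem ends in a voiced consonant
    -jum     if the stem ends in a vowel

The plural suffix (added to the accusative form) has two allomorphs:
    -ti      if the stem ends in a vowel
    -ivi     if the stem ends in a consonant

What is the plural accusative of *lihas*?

lihasteti

The final sound of *lihas* is /s/, which is a voiceless consonant, so the accusative suffix is -te, giving *lihaste*.
The accusative form *lihaste*: final sound = /e/, a vowel → -ti → *lihasteti*.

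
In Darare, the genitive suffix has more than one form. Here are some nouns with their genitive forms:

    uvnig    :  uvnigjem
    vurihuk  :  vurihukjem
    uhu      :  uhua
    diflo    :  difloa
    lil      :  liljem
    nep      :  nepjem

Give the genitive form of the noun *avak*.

The suffix is conditioned by the final sound: -jem when the stem ends in a consonant (*uvnig*, *vurihuk*, *lil*, *nep*); -a when the stem ends in a vowel (*uhu*, *diflo*).
*avak*: final sound = /k/, a consonant → -jem → *avakjem*.

avakjem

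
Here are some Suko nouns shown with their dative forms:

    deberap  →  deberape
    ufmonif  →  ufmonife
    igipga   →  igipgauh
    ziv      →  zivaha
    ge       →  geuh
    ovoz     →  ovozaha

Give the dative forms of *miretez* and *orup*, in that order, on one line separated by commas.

miretezaha, orupe

The pattern is voicing of the final sound: -e when the stem ends in a voiceless consonant (*deberap*, *ufmonif*); -aha when the stem ends in a voiced consonant (*ziv*, *ovoz*); -uh when the stem ends in a vowel (*igipga*, *ge*).
*miretez*: final sound = /z/, a voiced consonant → -aha → *miretezaha*.
*orup*: final sound = /p/, a voiceless consonant → -e → *orupe*.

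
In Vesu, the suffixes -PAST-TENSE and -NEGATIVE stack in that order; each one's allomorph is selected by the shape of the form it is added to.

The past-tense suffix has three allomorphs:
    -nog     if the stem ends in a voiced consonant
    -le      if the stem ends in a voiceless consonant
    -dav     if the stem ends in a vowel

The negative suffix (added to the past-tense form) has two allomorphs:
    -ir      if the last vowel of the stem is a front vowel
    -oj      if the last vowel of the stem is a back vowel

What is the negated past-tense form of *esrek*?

Since the final sound of *esrek* is /k/ (a voiceless consonant), it takes -le, giving *esrekle*.
Since the last vowel of the past-tense form *esrekle* is /e/ (a front vowel), it takes -ir, giving *esrekleir*.

esrekleir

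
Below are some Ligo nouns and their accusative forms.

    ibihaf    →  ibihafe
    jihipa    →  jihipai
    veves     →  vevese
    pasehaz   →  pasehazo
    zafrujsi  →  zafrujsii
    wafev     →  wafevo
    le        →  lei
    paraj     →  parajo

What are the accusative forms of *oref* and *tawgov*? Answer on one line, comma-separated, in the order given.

orefe, tawgovo

The suffix is conditioned by the final sound: -e when the stem ends in a voiceless consonant (*ibihaf*, *veves*); -o when the stem ends in a voiced consonant (*pasehaz*, *wafev*, *paraj*); -i when the stem ends in a vowel (*jihipa*, *zafrujsi*, *le*).
Since the final sound of *oref* is /f/ (a voiceless consonant), it takes -e, giving *orefe*.
Since the final sound of *tawgov* is /v/ (a voiced consonant), it takes -o, giving *tawgovo*.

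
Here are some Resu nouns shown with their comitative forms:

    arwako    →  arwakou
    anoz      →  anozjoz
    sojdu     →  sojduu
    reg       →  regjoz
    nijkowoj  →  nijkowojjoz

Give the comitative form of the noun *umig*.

Looking at the final sound of each stem: -joz when the stem ends in a consonant (*anoz*, *reg*, *nijkowoj*); -u when the stem ends in a vowel (*arwako*, *sojdu*).
*umig*: final sound = /g/, a consonant → -joz → *umigjoz*.

umigjoz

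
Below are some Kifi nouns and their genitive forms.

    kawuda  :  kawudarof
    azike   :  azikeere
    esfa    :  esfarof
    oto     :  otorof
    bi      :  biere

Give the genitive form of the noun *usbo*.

Looking at the last vowel of each stem: -ere when the last vowel of the stem is a front vowel (*azike*, *bi*); -rof when the last vowel of the stem is a back vowel (*kawuda*, *esfa*, *oto*).
The last vowel of *usbo* is /o/, which is a back vowel, so the suffix is -rof, giving *usborof*.

usborof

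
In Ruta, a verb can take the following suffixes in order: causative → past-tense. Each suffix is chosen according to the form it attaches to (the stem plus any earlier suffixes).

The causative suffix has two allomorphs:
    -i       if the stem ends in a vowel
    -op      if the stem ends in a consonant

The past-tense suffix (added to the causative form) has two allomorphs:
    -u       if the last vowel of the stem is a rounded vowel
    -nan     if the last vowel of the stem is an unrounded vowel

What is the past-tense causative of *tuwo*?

tuwoinan

*tuwo* — final sound /o/ (a vowel) → -i → *tuwoi*.
The causative form *tuwoi* — last vowel /i/ (an unrounded vowel) → -nan → *tuwoinan*.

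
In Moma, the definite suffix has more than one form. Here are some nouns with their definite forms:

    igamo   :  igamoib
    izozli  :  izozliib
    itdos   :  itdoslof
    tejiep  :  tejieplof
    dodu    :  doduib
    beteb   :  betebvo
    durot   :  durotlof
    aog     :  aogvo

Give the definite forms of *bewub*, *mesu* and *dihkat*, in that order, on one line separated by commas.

Looking at the final sound of each stem: -lof when the stem ends in a voiceless consonant (*itdos*, *tejiep*, *durot*); -vo when the stem ends in a voiced consonant (*beteb*, *aog*); -ib when the stem ends in a vowel (*igamo*, *izozli*, *dodu*).
Since the final sound of *bewub* is /b/ (a voiced consonant), it takes -vo, giving *bewubvo*.
*mesu*: final sound = /u/, a vowel → -ib → *mesuib*.
The final sound of *dihkat* is /t/, which is a voiceless consonant, so the suffix is -lof, giving *dihkatlof*.

bewubvo, mesuib, dihkatlof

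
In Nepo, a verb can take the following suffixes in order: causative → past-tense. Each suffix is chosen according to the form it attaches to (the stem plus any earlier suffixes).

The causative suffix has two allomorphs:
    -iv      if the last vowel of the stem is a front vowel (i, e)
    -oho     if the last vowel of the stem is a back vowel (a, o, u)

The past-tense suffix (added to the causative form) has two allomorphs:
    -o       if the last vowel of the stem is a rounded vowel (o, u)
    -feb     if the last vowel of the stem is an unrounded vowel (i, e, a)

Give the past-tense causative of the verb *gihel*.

Since the last vowel of *gihel* is /e/ (a front vowel), it takes -iv, giving *giheliv*.
The last vowel of the causative form *giheliv* is /i/, which is an unrounded vowel, so the past-tense suffix is -feb, giving *gihelivfeb*.

gihelivfeb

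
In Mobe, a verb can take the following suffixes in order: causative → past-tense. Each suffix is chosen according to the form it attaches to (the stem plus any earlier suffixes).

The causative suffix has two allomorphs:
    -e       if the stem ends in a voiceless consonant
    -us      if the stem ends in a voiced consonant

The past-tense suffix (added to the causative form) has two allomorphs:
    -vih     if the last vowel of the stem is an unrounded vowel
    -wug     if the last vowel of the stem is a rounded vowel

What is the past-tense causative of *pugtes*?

pugtesevih

*pugtes* — final consonant /s/ (voiceless) → -e → *pugtese*.
The last vowel of the causative form *pugtese* is /e/, which is an unrounded vowel, so the past-tense suffix is -vih, giving *pugtesevih*.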